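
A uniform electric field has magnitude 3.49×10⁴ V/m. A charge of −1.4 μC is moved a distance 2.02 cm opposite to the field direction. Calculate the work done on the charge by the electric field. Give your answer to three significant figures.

The potential change for a displacement 2.02 cm opposite to the field direction is ΔV = +Ed = 705 V.
W_field = −qΔV = 9.87×10⁻⁴ J.

9.87×10⁻⁴ J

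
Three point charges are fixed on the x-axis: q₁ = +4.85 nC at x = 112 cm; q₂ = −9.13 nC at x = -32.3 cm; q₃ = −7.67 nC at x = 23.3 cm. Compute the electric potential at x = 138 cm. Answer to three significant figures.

The total potential is the scalar sum of each charge's contribution, V = Σ kqᵢ/rᵢ.
Distances from the field point to each charge: r₁ = 0.260 m, r₂ = 1.70 m, r₃ = 1.15 m.
V = k[(4.85×10⁻⁹)/(0.260) + (-9.13×10⁻⁹)/(1.70) + (-7.67×10⁻⁹)/(1.15)] = 59.4 V.

59.4 V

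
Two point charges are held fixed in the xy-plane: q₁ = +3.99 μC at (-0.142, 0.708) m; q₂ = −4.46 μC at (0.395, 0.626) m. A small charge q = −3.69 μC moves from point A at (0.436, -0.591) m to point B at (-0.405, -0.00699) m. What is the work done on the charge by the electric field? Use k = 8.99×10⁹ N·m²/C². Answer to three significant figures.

0.0571 J

The work done by the electric force is W_field = −ΔU = −q(V_B − V_A) = q(V_A − V_B).
At A: distances to the source charges are 1.42 m, 1.22 m; V_A = Σ kqᵢ/rᵢ = -7700 V.
At B: distances to the source charges are 0.762 m, 1.02 m; V_B = Σ kqᵢ/rᵢ = 7780 V.
ΔV = V_B − V_A = 1.55×10⁴ V.
W_field = −qΔV = −(-3.69×10⁻⁶ C)(1.55×10⁴ V) = 0.0571 J.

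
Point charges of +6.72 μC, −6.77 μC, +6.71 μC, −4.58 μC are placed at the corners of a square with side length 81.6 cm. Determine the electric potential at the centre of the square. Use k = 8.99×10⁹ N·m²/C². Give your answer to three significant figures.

The total potential is the scalar sum of each charge's contribution, V = Σ kqᵢ/rᵢ.
The distance from each corner to the centre is a√2/2 = 0.577 m.
V = k[(6.72×10⁻⁶)/(0.577) + (-6.77×10⁻⁶)/(0.577) + (6.71×10⁻⁶)/(0.577) + (-4.58×10⁻⁶)/(0.577)] = 3.24×10⁴ V.

3.24×10⁴ V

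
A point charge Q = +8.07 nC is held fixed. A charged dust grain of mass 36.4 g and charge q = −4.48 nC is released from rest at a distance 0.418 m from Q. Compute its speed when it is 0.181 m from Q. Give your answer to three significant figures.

Only the electrostatic force acts, so mechanical energy is conserved: ½mv² = U₁ − U₂ = kQq(1/r₁ − 1/r₂).
U₁ − U₂ = (8.99×10⁹ N·m²/C²)(8.07×10⁻⁹ C)(-4.48×10⁻⁹ C)(1/0.418 − 1/0.181) = 1.02×10⁻⁶ J.
v = √(2·1.02×10⁻⁶/0.0364) = 7.48×10⁻³ m/s.

7.48×10⁻³ m/s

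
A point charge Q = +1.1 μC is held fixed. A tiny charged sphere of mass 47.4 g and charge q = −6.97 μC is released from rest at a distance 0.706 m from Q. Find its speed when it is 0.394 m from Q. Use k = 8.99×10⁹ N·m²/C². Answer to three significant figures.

Only the electrostatic force acts, so mechanical energy is conserved: ½mv² = U₁ − U₂ = kQq(1/r₁ − 1/r₂).
U₁ − U₂ = (8.99×10⁹ N·m²/C²)(1.10×10⁻⁶ C)(-6.97×10⁻⁶ C)(1/0.706 − 1/0.394) = 0.0773 J.
v = √(2·0.0773/0.0474) = 1.81 m/s.

1.81 m/s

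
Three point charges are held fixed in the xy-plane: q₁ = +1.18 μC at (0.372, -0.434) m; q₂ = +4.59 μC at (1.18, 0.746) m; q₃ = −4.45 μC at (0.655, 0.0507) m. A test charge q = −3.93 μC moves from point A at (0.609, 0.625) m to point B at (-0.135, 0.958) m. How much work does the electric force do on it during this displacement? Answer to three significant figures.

-0.0242 J

The work done by the electric force is W_field = −ΔU = −q(V_B − V_A) = q(V_A − V_B).
At A: distances to the source charges are 1.09 m, 0.584 m, 0.576 m; V_A = Σ kqᵢ/rᵢ = 1.10×10⁴ V.
At B: distances to the source charges are 1.48 m, 1.33 m, 1.20 m; V_B = Σ kqᵢ/rᵢ = 4890 V.
ΔV = V_B − V_A = -6150 V.
W_field = −qΔV = −(-3.93×10⁻⁶ C)(-6150 V) = -0.0242 J.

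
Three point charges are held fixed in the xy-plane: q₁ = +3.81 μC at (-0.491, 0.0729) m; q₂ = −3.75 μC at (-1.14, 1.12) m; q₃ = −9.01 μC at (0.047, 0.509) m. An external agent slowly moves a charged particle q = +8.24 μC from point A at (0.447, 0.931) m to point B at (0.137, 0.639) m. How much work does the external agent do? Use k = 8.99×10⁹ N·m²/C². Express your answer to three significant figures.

-2.99 J

For quasistatic motion the external work equals the change in potential energy: W_ext = qΔV = q(V_B − V_A).
At A: distances to the source charges are 1.27 m, 1.60 m, 0.581 m; V_A = Σ kqᵢ/rᵢ = -1.33×10⁵ V.
At B: distances to the source charges are 0.845 m, 1.36 m, 0.158 m; V_B = Σ kqᵢ/rᵢ = -4.96×10⁵ V.
ΔV = V_B − V_A = -3.63×10⁵ V.
W_ext = qΔV = (8.24×10⁻⁶ C)(-3.63×10⁵ V) = -2.99 J.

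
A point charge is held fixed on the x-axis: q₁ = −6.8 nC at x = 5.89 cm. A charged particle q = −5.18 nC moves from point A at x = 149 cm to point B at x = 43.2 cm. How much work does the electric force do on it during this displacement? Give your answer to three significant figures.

-6.27×10⁻⁷ J

The work done by the electric force is W_field = −ΔU = −q(V_B − V_A) = q(V_A − V_B).
At A: distance to the source charge is 1.43 m; V_A = kq₁/r = -42.7 V.
At B: distance to the source charge is 0.373 m; V_B = kq₁/r = -164 V.
ΔV = V_B − V_A = -121 V.
W_field = −qΔV = −(-5.18×10⁻⁹ C)(-121 V) = -6.27×10⁻⁷ J.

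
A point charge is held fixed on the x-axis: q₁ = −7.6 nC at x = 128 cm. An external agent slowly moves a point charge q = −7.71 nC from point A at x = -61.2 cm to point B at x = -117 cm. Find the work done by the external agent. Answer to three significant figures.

-6.34×10⁻⁸ J

For quasistatic motion the external work equals the change in potential energy: W_ext = qΔV = q(V_B − V_A).
At A: distance to the source charge is 1.89 m; V_A = kq₁/r = -36.1 V.
At B: distance to the source charge is 2.45 m; V_B = kq₁/r = -27.9 V.
ΔV = V_B − V_A = 8.22 V.
W_ext = qΔV = (-7.71×10⁻⁹ C)(8.22 V) = -6.34×10⁻⁸ J.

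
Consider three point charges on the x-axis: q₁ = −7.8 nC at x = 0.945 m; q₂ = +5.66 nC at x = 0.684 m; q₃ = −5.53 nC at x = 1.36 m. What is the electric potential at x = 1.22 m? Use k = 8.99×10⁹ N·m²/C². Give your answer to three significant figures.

-515 V

Electric potential is a scalar, so the contributions from each charge add algebraically: V = Σ kqᵢ/rᵢ.
Distances from the field point to each charge: r₁ = 0.275 m, r₂ = 0.536 m, r₃ = 0.140 m.
V = k[(-7.80×10⁻⁹)/(0.275) + (5.66×10⁻⁹)/(0.536) + (-5.53×10⁻⁹)/(0.140)] = -515 V.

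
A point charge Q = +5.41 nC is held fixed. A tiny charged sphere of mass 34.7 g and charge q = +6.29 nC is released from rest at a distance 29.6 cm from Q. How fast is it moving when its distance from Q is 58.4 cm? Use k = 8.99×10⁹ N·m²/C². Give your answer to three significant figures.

5.42×10⁻³ m/s

Only the electrostatic force acts, so mechanical energy is conserved: ½mv² = U₁ − U₂ = kQq(1/r₁ − 1/r₂).
U₁ − U₂ = (8.99×10⁹ N·m²/C²)(5.41×10⁻⁹ C)(6.29×10⁻⁹ C)(1/0.296 − 1/0.584) = 5.10×10⁻⁷ J.
v = √(2·5.10×10⁻⁷/0.0347) = 5.42×10⁻³ m/s.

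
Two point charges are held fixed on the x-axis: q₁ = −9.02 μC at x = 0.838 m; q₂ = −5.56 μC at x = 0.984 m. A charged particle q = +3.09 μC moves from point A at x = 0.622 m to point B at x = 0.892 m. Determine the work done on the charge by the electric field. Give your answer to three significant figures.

The work done by the electric force is W_field = −ΔU = −q(V_B − V_A) = q(V_A − V_B).
At A: distances to the source charges are 0.216 m, 0.362 m; V_A = Σ kqᵢ/rᵢ = -5.13×10⁵ V.
At B: distances to the source charges are 0.0540 m, 0.0920 m; V_B = Σ kqᵢ/rᵢ = -2.04×10⁶ V.
ΔV = V_B − V_A = -1.53×10⁶ V.
W_field = −qΔV = −(3.09×10⁻⁶ C)(-1.53×10⁶ V) = 4.73 J.

4.73 J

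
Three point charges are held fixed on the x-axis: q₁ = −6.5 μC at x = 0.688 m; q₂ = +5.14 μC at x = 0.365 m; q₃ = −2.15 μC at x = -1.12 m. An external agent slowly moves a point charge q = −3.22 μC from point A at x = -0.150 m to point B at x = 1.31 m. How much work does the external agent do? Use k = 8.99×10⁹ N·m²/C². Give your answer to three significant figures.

0.171 J

For quasistatic motion the external work equals the change in potential energy: W_ext = qΔV = q(V_B − V_A).
At A: distances to the source charges are 0.838 m, 0.515 m, 0.970 m; V_A = Σ kqᵢ/rᵢ = 67.6 V.
At B: distances to the source charges are 0.622 m, 0.945 m, 2.43 m; V_B = Σ kqᵢ/rᵢ = -5.30×10⁴ V.
ΔV = V_B − V_A = -5.31×10⁴ V.
W_ext = qΔV = (-3.22×10⁻⁶ C)(-5.31×10⁴ V) = 0.171 J.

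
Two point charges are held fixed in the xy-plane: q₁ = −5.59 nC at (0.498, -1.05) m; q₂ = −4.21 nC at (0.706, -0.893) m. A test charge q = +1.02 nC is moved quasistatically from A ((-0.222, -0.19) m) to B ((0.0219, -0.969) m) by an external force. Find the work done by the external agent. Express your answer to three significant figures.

-8.34×10⁻⁸ J

For quasistatic motion the external work equals the change in potential energy: W_ext = qΔV = q(V_B − V_A).
At A: distances to the source charges are 1.12 m, 1.16 m; V_A = Σ kqᵢ/rᵢ = -77.3 V.
At B: distances to the source charges are 0.483 m, 0.688 m; V_B = Σ kqᵢ/rᵢ = -159 V.
ΔV = V_B − V_A = -81.7 V.
W_ext = qΔV = (1.02×10⁻⁹ C)(-81.7 V) = -8.34×10⁻⁸ J.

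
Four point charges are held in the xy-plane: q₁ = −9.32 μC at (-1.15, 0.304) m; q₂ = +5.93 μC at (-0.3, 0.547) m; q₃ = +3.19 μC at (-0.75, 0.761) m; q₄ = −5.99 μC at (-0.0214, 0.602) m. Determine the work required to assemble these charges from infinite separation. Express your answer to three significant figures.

-1.59 J

The work to assemble the configuration equals its total potential energy, U = Σ kqᵢqⱼ/rᵢⱼ over all pairs.
Pair separations: r₁₂ = 0.884 m, r₁₃ = 0.607 m, r₁₄ = 1.17 m, r₂₃ = 0.498 m, r₂₄ = 0.284 m, r₃₄ = 0.746 m.
Summing all 6 pair terms gives U = -1.59 J.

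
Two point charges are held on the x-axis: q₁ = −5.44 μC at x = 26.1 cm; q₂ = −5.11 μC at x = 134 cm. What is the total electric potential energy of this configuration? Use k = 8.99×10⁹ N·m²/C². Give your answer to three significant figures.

The work to assemble the configuration equals its total potential energy, U = Σ kqᵢqⱼ/rᵢⱼ over all pairs.
Pair separations: r₁₂ = 1.08 m.
U = (0.232) = 0.232 J.

0.232 J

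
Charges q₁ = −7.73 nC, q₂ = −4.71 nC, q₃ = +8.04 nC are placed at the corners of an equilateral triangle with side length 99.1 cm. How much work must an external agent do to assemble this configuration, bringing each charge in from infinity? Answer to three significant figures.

The work to assemble the configuration equals its total potential energy, U = Σ kqᵢqⱼ/rᵢⱼ over all pairs.
All three pair separations equal the side length, 0.991 m.
U = (3.30×10⁻⁷) + (-5.64×10⁻⁷) + (-3.44×10⁻⁷) = -5.77×10⁻⁷ J.

-5.77×10⁻⁷ J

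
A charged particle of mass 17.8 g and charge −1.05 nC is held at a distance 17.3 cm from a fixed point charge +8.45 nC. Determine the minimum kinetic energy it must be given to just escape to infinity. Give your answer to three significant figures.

To just escape, total mechanical energy must reach zero at infinity: ½mv²_min + U = 0, so ½mv²_min = −U = |kQq|/r.
|U| = |kQq|/r = (8.99×10⁹ N·m²/C²)(8.45×10⁻⁹)(1.05×10⁻⁹)/(0.173) = 4.61×10⁻⁷ J.

4.61×10⁻⁷ J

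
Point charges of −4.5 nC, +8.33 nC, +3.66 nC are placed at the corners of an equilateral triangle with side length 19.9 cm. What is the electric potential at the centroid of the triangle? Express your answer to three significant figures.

586 V

Electric potential is a scalar, so the contributions from each charge add algebraically: V = Σ kqᵢ/rᵢ.
The distance from each vertex to the centroid is a/√3 = 0.115 m.
V = k[(-4.50×10⁻⁹)/(0.115) + (8.33×10⁻⁹)/(0.115) + (3.66×10⁻⁹)/(0.115)] = 586 V.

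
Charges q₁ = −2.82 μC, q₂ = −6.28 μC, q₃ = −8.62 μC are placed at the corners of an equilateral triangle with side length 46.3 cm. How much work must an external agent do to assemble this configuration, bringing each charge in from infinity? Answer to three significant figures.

The work to assemble the configuration equals its total potential energy, U = Σ kqᵢqⱼ/rᵢⱼ over all pairs.
All three pair separations equal the side length, 0.463 m.
U = (0.344) + (0.472) + (1.05) = 1.87 J.

1.87 J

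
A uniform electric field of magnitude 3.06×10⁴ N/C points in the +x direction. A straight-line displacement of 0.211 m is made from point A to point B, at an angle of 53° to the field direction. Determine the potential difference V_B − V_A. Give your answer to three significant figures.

-3890 V

Only the component of displacement along E changes the potential: ΔV = −E·d·cosθ.
ΔV = −(3.06×10⁴ V/m)(0.211 m)cos53° = -3890 V.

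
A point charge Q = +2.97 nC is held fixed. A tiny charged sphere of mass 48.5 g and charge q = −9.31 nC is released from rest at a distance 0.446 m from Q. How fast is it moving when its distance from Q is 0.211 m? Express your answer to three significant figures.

5.06×10⁻³ m/s

Only the electrostatic force acts, so mechanical energy is conserved: ½mv² = U₁ − U₂ = kQq(1/r₁ − 1/r₂).
U₁ − U₂ = (8.99×10⁹ N·m²/C²)(2.97×10⁻⁹ C)(-9.31×10⁻⁹ C)(1/0.446 − 1/0.211) = 6.21×10⁻⁷ J.
v = √(2·6.21×10⁻⁷/0.0485) = 5.06×10⁻³ m/s.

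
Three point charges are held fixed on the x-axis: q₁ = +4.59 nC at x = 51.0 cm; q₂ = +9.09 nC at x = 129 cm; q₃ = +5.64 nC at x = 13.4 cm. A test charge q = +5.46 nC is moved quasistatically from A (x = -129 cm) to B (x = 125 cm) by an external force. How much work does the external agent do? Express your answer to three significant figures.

For quasistatic motion the external work equals the change in potential energy: W_ext = qΔV = q(V_B − V_A).
At A: distances to the source charges are 1.80 m, 2.58 m, 1.42 m; V_A = Σ kqᵢ/rᵢ = 90.2 V.
At B: distances to the source charges are 0.740 m, 0.0400 m, 1.12 m; V_B = Σ kqᵢ/rᵢ = 2140 V.
ΔV = V_B − V_A = 2050 V.
W_ext = qΔV = (5.46×10⁻⁹ C)(2050 V) = 1.12×10⁻⁵ J.

1.12×10⁻⁵ J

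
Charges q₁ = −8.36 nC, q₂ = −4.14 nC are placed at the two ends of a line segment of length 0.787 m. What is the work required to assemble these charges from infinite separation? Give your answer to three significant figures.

The assembly work is the sum of pairwise potential energies, U = Σ_{i<j} kqᵢqⱼ/rᵢⱼ.
The separation is r = 0.787 m.
U = (3.95×10⁻⁷) = 3.95×10⁻⁷ J.

3.95×10⁻⁷ J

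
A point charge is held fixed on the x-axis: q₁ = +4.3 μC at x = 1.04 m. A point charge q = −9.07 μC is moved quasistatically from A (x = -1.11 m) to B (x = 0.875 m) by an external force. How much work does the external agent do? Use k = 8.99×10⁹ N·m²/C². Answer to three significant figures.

-1.96 J

For quasistatic motion the external work equals the change in potential energy: W_ext = qΔV = q(V_B − V_A).
At A: distance to the source charge is 2.15 m; V_A = kq₁/r = 1.80×10⁴ V.
At B: distance to the source charge is 0.165 m; V_B = kq₁/r = 2.34×10⁵ V.
ΔV = V_B − V_A = 2.16×10⁵ V.
W_ext = qΔV = (-9.07×10⁻⁶ C)(2.16×10⁵ V) = -1.96 J.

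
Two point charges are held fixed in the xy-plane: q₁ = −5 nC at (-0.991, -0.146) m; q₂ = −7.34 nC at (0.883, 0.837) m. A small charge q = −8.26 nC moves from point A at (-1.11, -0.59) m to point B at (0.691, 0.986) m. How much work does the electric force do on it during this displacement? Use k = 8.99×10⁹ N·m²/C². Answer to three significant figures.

-1.40×10⁻⁶ J

The work done by the electric force is W_field = −ΔU = −q(V_B − V_A) = q(V_A − V_B).
At A: distances to the source charges are 0.460 m, 2.45 m; V_A = Σ kqᵢ/rᵢ = -125 V.
At B: distances to the source charges are 2.03 m, 0.243 m; V_B = Σ kqᵢ/rᵢ = -294 V.
ΔV = V_B − V_A = -169 V.
W_field = −qΔV = −(-8.26×10⁻⁹ C)(-169 V) = -1.40×10⁻⁶ J.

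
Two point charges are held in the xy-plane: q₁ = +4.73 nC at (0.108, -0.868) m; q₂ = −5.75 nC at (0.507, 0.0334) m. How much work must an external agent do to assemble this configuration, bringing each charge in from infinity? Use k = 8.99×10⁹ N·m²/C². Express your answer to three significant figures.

The work to assemble the configuration equals its total potential energy, U = Σ kqᵢqⱼ/rᵢⱼ over all pairs.
Pair separations: r₁₂ = 0.986 m.
U = (-2.48×10⁻⁷) = -2.48×10⁻⁷ J.

-2.48×10⁻⁷ J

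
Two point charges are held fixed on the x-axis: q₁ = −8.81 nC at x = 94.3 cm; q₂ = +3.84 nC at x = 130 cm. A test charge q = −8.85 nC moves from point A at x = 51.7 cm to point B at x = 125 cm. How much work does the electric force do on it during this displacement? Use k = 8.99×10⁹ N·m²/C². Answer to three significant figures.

5.08×10⁻⁶ J

The work done by the electric force is W_field = −ΔU = −q(V_B − V_A) = q(V_A − V_B).
At A: distances to the source charges are 0.426 m, 0.783 m; V_A = Σ kqᵢ/rᵢ = -142 V.
At B: distances to the source charges are 0.307 m, 0.0500 m; V_B = Σ kqᵢ/rᵢ = 432 V.
ΔV = V_B − V_A = 574 V.
W_field = −qΔV = −(-8.85×10⁻⁹ C)(574 V) = 5.08×10⁻⁶ J.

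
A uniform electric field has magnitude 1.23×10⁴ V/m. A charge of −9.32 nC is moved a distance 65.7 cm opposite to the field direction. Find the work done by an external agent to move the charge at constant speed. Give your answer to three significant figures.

The potential change for a displacement 65.7 cm opposite to the field direction is ΔV = +Ed = 8080 V.
W_ext = qΔV = -7.53×10⁻⁵ J.

-7.53×10⁻⁵ J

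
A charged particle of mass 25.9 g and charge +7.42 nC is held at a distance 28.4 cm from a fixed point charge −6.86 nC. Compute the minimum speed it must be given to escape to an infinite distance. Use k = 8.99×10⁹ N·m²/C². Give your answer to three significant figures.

0.0112 m/s

To just escape, total mechanical energy must reach zero at infinity: ½mv²_min + U = 0, so ½mv²_min = −U = |kQq|/r.
|U| = |kQq|/r = (8.99×10⁹ N·m²/C²)(6.86×10⁻⁹)(7.42×10⁻⁹)/(0.284) = 1.61×10⁻⁶ J.
v_min = √(2|U|/m) = √(2·1.61×10⁻⁶/0.0259) = 0.0112 m/s.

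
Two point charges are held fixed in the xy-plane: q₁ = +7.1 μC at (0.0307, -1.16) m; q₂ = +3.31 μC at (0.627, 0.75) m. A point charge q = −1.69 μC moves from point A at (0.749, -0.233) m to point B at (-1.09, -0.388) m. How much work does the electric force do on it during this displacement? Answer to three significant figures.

-0.0391 J

The work done by the electric force is W_field = −ΔU = −q(V_B − V_A) = q(V_A − V_B).
At A: distances to the source charges are 1.17 m, 0.991 m; V_A = Σ kqᵢ/rᵢ = 8.45×10⁴ V.
At B: distances to the source charges are 1.36 m, 2.06 m; V_B = Σ kqᵢ/rᵢ = 6.13×10⁴ V.
ΔV = V_B − V_A = -2.31×10⁴ V.
W_field = −qΔV = −(-1.69×10⁻⁶ C)(-2.31×10⁴ V) = -0.0391 J.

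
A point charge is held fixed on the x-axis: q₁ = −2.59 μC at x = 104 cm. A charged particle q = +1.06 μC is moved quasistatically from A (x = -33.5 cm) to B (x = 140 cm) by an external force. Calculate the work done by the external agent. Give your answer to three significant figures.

-0.0506 J

For quasistatic motion the external work equals the change in potential energy: W_ext = qΔV = q(V_B − V_A).
At A: distance to the source charge is 1.38 m; V_A = kq₁/r = -1.69×10⁴ V.
At B: distance to the source charge is 0.360 m; V_B = kq₁/r = -6.47×10⁴ V.
ΔV = V_B − V_A = -4.77×10⁴ V.
W_ext = qΔV = (1.06×10⁻⁶ C)(-4.77×10⁴ V) = -0.0506 J.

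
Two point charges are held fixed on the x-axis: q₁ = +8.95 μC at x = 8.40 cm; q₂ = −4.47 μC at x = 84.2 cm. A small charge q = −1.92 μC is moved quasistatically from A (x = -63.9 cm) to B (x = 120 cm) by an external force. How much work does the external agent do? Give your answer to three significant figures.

For quasistatic motion the external work equals the change in potential energy: W_ext = qΔV = q(V_B − V_A).
At A: distances to the source charges are 0.723 m, 1.48 m; V_A = Σ kqᵢ/rᵢ = 8.42×10⁴ V.
At B: distances to the source charges are 1.12 m, 0.358 m; V_B = Σ kqᵢ/rᵢ = -4.02×10⁴ V.
ΔV = V_B − V_A = -1.24×10⁵ V.
W_ext = qΔV = (-1.92×10⁻⁶ C)(-1.24×10⁵ V) = 0.239 J.

0.239 J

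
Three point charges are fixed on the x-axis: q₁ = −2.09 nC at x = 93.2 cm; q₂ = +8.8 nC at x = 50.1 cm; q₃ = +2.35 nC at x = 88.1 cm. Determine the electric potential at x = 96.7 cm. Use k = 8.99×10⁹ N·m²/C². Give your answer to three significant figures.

The total potential is the scalar sum of each charge's contribution, V = Σ kqᵢ/rᵢ.
Distances from the field point to each charge: r₁ = 0.0350 m, r₂ = 0.466 m, r₃ = 0.0860 m.
V = k[(-2.09×10⁻⁹)/(0.0350) + (8.80×10⁻⁹)/(0.466) + (2.35×10⁻⁹)/(0.0860)] = -121 V.

-121 V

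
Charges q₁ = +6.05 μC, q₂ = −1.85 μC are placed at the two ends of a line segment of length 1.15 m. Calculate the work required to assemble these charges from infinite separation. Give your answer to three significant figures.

The work to assemble the configuration equals its total potential energy, U = Σ kqᵢqⱼ/rᵢⱼ over all pairs.
The separation is r = 1.15 m.
U = (-0.0875) = -0.0875 J.

-0.0875 J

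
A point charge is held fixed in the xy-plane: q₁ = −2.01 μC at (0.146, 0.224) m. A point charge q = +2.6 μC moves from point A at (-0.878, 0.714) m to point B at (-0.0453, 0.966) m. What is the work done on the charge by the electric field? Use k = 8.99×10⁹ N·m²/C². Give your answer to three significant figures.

0.0199 J

The work done by the electric force is W_field = −ΔU = −q(V_B − V_A) = q(V_A − V_B).
At A: distance to the source charge is 1.14 m; V_A = kq₁/r = -1.59×10⁴ V.
At B: distance to the source charge is 0.766 m; V_B = kq₁/r = -2.36×10⁴ V.
ΔV = V_B − V_A = -7660 V.
W_field = −qΔV = −(2.60×10⁻⁶ C)(-7660 V) = 0.0199 J.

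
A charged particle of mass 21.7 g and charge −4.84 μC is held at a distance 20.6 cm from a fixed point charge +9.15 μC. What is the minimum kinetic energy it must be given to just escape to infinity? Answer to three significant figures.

To just escape, total mechanical energy must reach zero at infinity: ½mv²_min + U = 0, so ½mv²_min = −U = |kQq|/r.
|U| = |kQq|/r = (8.99×10⁹ N·m²/C²)(9.15×10⁻⁶)(4.84×10⁻⁶)/(0.206) = 1.93 J.

1.93 J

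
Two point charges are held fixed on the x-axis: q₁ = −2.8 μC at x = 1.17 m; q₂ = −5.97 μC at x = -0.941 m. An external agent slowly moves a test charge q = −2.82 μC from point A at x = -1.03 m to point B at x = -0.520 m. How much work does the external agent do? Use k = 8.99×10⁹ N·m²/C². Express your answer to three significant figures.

For quasistatic motion the external work equals the change in potential energy: W_ext = qΔV = q(V_B − V_A).
At A: distances to the source charges are 2.20 m, 0.0890 m; V_A = Σ kqᵢ/rᵢ = -6.14×10⁵ V.
At B: distances to the source charges are 1.69 m, 0.421 m; V_B = Σ kqᵢ/rᵢ = -1.42×10⁵ V.
ΔV = V_B − V_A = 4.72×10⁵ V.
W_ext = qΔV = (-2.82×10⁻⁶ C)(4.72×10⁵ V) = -1.33 J.

-1.33 J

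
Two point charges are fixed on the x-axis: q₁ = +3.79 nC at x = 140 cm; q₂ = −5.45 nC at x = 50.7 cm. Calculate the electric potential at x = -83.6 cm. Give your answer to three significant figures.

Electric potential is a scalar, so the contributions from each charge add algebraically: V = Σ kqᵢ/rᵢ.
Distances from the field point to each charge: r₁ = 2.24 m, r₂ = 1.34 m.
V = k[(3.79×10⁻⁹)/(2.24) + (-5.45×10⁻⁹)/(1.34)] = -21.2 V.

-21.2 V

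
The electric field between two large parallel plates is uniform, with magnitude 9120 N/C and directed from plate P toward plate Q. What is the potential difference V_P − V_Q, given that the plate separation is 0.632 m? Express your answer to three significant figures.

5760 V

In a uniform field, potential decreases in the direction of E: ΔV = −E·d for a displacement d parallel to E.
Going from Q to P is a displacement of 0.632 m opposite to the field, so V_P − V_Q = +Ed = 5760 V.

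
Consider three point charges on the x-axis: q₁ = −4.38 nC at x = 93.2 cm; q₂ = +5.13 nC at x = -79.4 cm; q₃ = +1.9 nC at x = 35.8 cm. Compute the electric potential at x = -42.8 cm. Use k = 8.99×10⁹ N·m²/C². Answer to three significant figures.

119 V

Electric potential is a scalar, so the contributions from each charge add algebraically: V = Σ kqᵢ/rᵢ.
Distances from the field point to each charge: r₁ = 1.36 m, r₂ = 0.366 m, r₃ = 0.786 m.
V = k[(-4.38×10⁻⁹)/(1.36) + (5.13×10⁻⁹)/(0.366) + (1.90×10⁻⁹)/(0.786)] = 119 V.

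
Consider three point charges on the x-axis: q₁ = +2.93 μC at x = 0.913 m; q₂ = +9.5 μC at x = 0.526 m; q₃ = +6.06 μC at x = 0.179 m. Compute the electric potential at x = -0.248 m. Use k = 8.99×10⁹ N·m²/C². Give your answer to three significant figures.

Electric potential is a scalar, so the contributions from each charge add algebraically: V = Σ kqᵢ/rᵢ.
Distances from the field point to each charge: r₁ = 1.16 m, r₂ = 0.774 m, r₃ = 0.427 m.
V = k[(2.93×10⁻⁶)/(1.16) + (9.50×10⁻⁶)/(0.774) + (6.06×10⁻⁶)/(0.427)] = 2.61×10⁵ V.

2.61×10⁵ V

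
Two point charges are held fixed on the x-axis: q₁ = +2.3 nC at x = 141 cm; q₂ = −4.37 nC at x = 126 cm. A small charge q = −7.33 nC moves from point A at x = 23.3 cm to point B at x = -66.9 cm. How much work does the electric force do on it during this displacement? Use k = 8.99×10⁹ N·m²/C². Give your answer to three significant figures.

7.52×10⁻⁸ J

The work done by the electric force is W_field = −ΔU = −q(V_B − V_A) = q(V_A − V_B).
At A: distances to the source charges are 1.18 m, 1.03 m; V_A = Σ kqᵢ/rᵢ = -20.7 V.
At B: distances to the source charges are 2.08 m, 1.93 m; V_B = Σ kqᵢ/rᵢ = -10.4 V.
ΔV = V_B − V_A = 10.3 V.
W_field = −qΔV = −(-7.33×10⁻⁹ C)(10.3 V) = 7.52×10⁻⁸ J.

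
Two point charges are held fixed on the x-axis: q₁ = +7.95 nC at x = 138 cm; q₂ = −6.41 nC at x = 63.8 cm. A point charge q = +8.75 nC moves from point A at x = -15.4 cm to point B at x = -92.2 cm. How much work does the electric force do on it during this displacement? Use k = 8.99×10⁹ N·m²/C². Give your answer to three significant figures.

-1.77×10⁻⁷ J

The work done by the electric force is W_field = −ΔU = −q(V_B − V_A) = q(V_A − V_B).
At A: distances to the source charges are 1.53 m, 0.792 m; V_A = Σ kqᵢ/rᵢ = -26.2 V.
At B: distances to the source charges are 2.30 m, 1.56 m; V_B = Σ kqᵢ/rᵢ = -5.89 V.
ΔV = V_B − V_A = 20.3 V.
W_field = −qΔV = −(8.75×10⁻⁹ C)(20.3 V) = -1.77×10⁻⁷ J.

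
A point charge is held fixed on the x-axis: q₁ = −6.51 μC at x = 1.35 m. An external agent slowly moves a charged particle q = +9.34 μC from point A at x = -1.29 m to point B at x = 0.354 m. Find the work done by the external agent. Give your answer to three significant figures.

For quasistatic motion the external work equals the change in potential energy: W_ext = qΔV = q(V_B − V_A).
At A: distance to the source charge is 2.64 m; V_A = kq₁/r = -2.22×10⁴ V.
At B: distance to the source charge is 0.996 m; V_B = kq₁/r = -5.88×10⁴ V.
ΔV = V_B − V_A = -3.66×10⁴ V.
W_ext = qΔV = (9.34×10⁻⁶ C)(-3.66×10⁴ V) = -0.342 J.

-0.342 J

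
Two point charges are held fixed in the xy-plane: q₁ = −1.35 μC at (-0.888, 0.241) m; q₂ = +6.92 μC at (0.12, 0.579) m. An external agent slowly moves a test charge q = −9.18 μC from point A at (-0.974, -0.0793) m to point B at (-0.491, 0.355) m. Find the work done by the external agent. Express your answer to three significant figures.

-0.496 J

For quasistatic motion the external work equals the change in potential energy: W_ext = qΔV = q(V_B − V_A).
At A: distances to the source charges are 0.332 m, 1.28 m; V_A = Σ kqᵢ/rᵢ = 1.21×10⁴ V.
At B: distances to the source charges are 0.413 m, 0.651 m; V_B = Σ kqᵢ/rᵢ = 6.62×10⁴ V.
ΔV = V_B − V_A = 5.41×10⁴ V.
W_ext = qΔV = (-9.18×10⁻⁶ C)(5.41×10⁴ V) = -0.496 J.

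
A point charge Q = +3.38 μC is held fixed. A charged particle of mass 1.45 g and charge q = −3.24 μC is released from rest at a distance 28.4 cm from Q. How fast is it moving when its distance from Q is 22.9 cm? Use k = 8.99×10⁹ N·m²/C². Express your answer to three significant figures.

Only the electrostatic force acts, so mechanical energy is conserved: ½mv² = U₁ − U₂ = kQq(1/r₁ − 1/r₂).
U₁ − U₂ = (8.99×10⁹ N·m²/C²)(3.38×10⁻⁶ C)(-3.24×10⁻⁶ C)(1/0.284 − 1/0.229) = 0.0833 J.
v = √(2·0.0833/1.45×10⁻³) = 10.7 m/s.

10.7 m/s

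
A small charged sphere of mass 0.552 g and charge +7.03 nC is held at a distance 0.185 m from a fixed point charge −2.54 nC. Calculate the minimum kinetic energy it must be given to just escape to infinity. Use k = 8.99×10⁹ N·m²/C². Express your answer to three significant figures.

To just escape, total mechanical energy must reach zero at infinity: ½mv²_min + U = 0, so ½mv²_min = −U = |kQq|/r.
|U| = |kQq|/r = (8.99×10⁹ N·m²/C²)(2.54×10⁻⁹)(7.03×10⁻⁹)/(0.185) = 8.68×10⁻⁷ J.

8.68×10⁻⁷ J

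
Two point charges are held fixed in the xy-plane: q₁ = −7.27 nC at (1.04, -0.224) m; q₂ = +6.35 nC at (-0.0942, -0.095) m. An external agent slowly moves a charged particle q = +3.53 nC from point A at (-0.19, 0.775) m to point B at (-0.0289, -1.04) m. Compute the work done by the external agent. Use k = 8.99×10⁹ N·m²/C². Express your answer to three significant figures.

For quasistatic motion the external work equals the change in potential energy: W_ext = qΔV = q(V_B − V_A).
At A: distances to the source charges are 1.58 m, 0.875 m; V_A = Σ kqᵢ/rᵢ = 24.0 V.
At B: distances to the source charges are 1.34 m, 0.947 m; V_B = Σ kqᵢ/rᵢ = 11.7 V.
ΔV = V_B − V_A = -12.3 V.
W_ext = qΔV = (3.53×10⁻⁹ C)(-12.3 V) = -4.35×10⁻⁸ J.

-4.35×10⁻⁸ J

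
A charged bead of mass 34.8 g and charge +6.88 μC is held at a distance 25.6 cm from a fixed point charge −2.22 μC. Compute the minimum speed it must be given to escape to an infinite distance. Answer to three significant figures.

To just escape, total mechanical energy must reach zero at infinity: ½mv²_min + U = 0, so ½mv²_min = −U = |kQq|/r.
|U| = |kQq|/r = (8.99×10⁹ N·m²/C²)(2.22×10⁻⁶)(6.88×10⁻⁶)/(0.256) = 0.536 J.
v_min = √(2|U|/m) = √(2·0.536/0.0348) = 5.55 m/s.

5.55 m/s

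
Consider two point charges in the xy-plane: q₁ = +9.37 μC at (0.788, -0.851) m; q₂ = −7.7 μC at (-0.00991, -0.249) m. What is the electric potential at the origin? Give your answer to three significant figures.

Electric potential is a scalar, so the contributions from each charge add algebraically: V = Σ kqᵢ/rᵢ.
Distances from the field point to each charge: r₁ = 1.16 m, r₂ = 0.249 m.
V = k[(9.37×10⁻⁶)/(1.16) + (-7.70×10⁻⁶)/(0.249)] = -2.05×10⁵ V.

-2.05×10⁵ V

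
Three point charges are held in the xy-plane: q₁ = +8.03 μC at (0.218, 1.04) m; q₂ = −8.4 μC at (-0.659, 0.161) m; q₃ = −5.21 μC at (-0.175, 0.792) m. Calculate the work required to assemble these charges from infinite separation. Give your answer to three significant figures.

The assembly work is the sum of pairwise potential energies, U = Σ_{i<j} kqᵢqⱼ/rᵢⱼ.
Pair separations: r₁₂ = 1.24 m, r₁₃ = 0.465 m, r₂₃ = 0.795 m.
U = (-0.488) + (-0.809) + (0.495) = -0.803 J.

-0.803 J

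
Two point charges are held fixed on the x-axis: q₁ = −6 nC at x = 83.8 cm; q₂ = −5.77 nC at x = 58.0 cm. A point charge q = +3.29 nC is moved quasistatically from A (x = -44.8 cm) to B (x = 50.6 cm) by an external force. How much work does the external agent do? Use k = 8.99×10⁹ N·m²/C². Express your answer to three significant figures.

For quasistatic motion the external work equals the change in potential energy: W_ext = qΔV = q(V_B − V_A).
At A: distances to the source charges are 1.29 m, 1.03 m; V_A = Σ kqᵢ/rᵢ = -92.4 V.
At B: distances to the source charges are 0.332 m, 0.0740 m; V_B = Σ kqᵢ/rᵢ = -863 V.
ΔV = V_B − V_A = -771 V.
W_ext = qΔV = (3.29×10⁻⁹ C)(-771 V) = -2.54×10⁻⁶ J.

-2.54×10⁻⁶ J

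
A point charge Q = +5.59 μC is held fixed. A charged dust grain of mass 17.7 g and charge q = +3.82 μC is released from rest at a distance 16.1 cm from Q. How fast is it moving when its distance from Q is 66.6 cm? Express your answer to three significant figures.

Only the electrostatic force acts, so mechanical energy is conserved: ½mv² = U₁ − U₂ = kQq(1/r₁ − 1/r₂).
U₁ − U₂ = (8.99×10⁹ N·m²/C²)(5.59×10⁻⁶ C)(3.82×10⁻⁶ C)(1/0.161 − 1/0.666) = 0.904 J.
v = √(2·0.904/0.0177) = 10.1 m/s.

10.1 m/s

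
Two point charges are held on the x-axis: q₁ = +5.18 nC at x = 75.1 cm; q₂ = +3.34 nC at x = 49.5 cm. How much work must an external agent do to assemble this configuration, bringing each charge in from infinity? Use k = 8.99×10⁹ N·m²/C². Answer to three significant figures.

The assembly work is the sum of pairwise potential energies, U = Σ_{i<j} kqᵢqⱼ/rᵢⱼ.
Pair separations: r₁₂ = 0.256 m.
U = (6.08×10⁻⁷) = 6.08×10⁻⁷ J.

6.08×10⁻⁷ J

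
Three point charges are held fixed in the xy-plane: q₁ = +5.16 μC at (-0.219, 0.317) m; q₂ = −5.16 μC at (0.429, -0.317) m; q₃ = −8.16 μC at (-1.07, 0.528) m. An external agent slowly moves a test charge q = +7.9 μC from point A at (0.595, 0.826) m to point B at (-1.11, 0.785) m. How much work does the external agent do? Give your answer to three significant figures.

For quasistatic motion the external work equals the change in potential energy: W_ext = qΔV = q(V_B − V_A).
At A: distances to the source charges are 0.960 m, 1.15 m, 1.69 m; V_A = Σ kqᵢ/rᵢ = -3.52×10⁴ V.
At B: distances to the source charges are 1.01 m, 1.89 m, 0.260 m; V_B = Σ kqᵢ/rᵢ = -2.60×10⁵ V.
ΔV = V_B − V_A = -2.25×10⁵ V.
W_ext = qΔV = (7.90×10⁻⁶ C)(-2.25×10⁵ V) = -1.78 J.

-1.78 J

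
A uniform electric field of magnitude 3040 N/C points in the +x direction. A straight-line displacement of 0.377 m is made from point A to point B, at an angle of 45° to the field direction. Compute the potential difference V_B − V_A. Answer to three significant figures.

-810 V

Only the component of displacement along E changes the potential: ΔV = −E·d·cosθ.
ΔV = −(3040 V/m)(0.377 m)cos45° = -810 V.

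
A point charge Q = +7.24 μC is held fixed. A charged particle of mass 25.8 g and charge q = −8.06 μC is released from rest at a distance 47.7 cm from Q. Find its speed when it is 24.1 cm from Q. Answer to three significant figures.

Only the electrostatic force acts, so mechanical energy is conserved: ½mv² = U₁ − U₂ = kQq(1/r₁ − 1/r₂).
U₁ − U₂ = (8.99×10⁹ N·m²/C²)(7.24×10⁻⁶ C)(-8.06×10⁻⁶ C)(1/0.477 − 1/0.241) = 1.08 J.
v = √(2·1.08/0.0258) = 9.14 m/s.

9.14 m/s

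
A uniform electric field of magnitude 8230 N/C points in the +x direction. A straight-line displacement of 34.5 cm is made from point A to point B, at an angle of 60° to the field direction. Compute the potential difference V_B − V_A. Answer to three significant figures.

-1420 V

Only the component of displacement along E changes the potential: ΔV = −E·d·cosθ.
ΔV = −(8230 V/m)(0.345 m)cos60° = -1420 V.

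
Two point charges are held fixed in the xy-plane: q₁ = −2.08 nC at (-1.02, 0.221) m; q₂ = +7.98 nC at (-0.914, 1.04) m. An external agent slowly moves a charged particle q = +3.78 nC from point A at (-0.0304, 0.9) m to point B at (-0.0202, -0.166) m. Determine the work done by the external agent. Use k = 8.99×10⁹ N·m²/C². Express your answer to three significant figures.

-1.30×10⁻⁷ J

For quasistatic motion the external work equals the change in potential energy: W_ext = qΔV = q(V_B − V_A).
At A: distances to the source charges are 1.20 m, 0.895 m; V_A = Σ kqᵢ/rᵢ = 64.6 V.
At B: distances to the source charges are 1.07 m, 1.50 m; V_B = Σ kqᵢ/rᵢ = 30.3 V.
ΔV = V_B − V_A = -34.3 V.
W_ext = qΔV = (3.78×10⁻⁹ C)(-34.3 V) = -1.30×10⁻⁷ J.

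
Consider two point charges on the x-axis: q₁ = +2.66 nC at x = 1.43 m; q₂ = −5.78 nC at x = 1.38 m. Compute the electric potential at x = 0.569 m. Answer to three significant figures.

-36.3 V

The total potential is the scalar sum of each charge's contribution, V = Σ kqᵢ/rᵢ.
Distances from the field point to each charge: r₁ = 0.861 m, r₂ = 0.811 m.
V = k[(2.66×10⁻⁹)/(0.861) + (-5.78×10⁻⁹)/(0.811)] = -36.3 V.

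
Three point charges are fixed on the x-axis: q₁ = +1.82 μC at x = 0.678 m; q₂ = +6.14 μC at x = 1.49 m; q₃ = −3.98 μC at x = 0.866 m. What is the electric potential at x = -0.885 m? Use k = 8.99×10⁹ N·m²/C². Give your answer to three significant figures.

Electric potential is a scalar, so the contributions from each charge add algebraically: V = Σ kqᵢ/rᵢ.
Distances from the field point to each charge: r₁ = 1.56 m, r₂ = 2.38 m, r₃ = 1.75 m.
V = k[(1.82×10⁻⁶)/(1.56) + (6.14×10⁻⁶)/(2.38) + (-3.98×10⁻⁶)/(1.75)] = 1.33×10⁴ V.

1.33×10⁴ V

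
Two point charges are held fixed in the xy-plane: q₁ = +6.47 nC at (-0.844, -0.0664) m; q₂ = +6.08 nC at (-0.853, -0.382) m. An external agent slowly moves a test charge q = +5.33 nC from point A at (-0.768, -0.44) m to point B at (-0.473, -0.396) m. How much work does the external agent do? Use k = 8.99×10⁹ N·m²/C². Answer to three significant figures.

For quasistatic motion the external work equals the change in potential energy: W_ext = qΔV = q(V_B − V_A).
At A: distances to the source charges are 0.381 m, 0.103 m; V_A = Σ kqᵢ/rᵢ = 684 V.
At B: distances to the source charges are 0.496 m, 0.380 m; V_B = Σ kqᵢ/rᵢ = 261 V.
ΔV = V_B − V_A = -423 V.
W_ext = qΔV = (5.33×10⁻⁹ C)(-423 V) = -2.25×10⁻⁶ J.

-2.25×10⁻⁶ J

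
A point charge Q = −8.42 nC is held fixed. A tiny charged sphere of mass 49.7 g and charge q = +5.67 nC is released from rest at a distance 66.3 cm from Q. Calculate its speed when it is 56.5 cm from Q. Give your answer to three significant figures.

Only the electrostatic force acts, so mechanical energy is conserved: ½mv² = U₁ − U₂ = kQq(1/r₁ − 1/r₂).
U₁ − U₂ = (8.99×10⁹ N·m²/C²)(-8.42×10⁻⁹ C)(5.67×10⁻⁹ C)(1/0.663 − 1/0.565) = 1.12×10⁻⁷ J.
v = √(2·1.12×10⁻⁷/0.0497) = 2.13×10⁻³ m/s.

2.13×10⁻³ m/s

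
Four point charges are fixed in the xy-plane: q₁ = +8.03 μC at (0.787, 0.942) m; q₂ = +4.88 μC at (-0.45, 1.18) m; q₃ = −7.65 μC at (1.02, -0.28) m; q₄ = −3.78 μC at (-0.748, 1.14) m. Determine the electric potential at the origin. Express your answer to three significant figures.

Electric potential is a scalar, so the contributions from each charge add algebraically: V = Σ kqᵢ/rᵢ.
Distances from the field point to each charge: r₁ = 1.23 m, r₂ = 1.26 m, r₃ = 1.06 m, r₄ = 1.36 m.
V = k[(8.03×10⁻⁶)/(1.23) + (4.88×10⁻⁶)/(1.26) + (-7.65×10⁻⁶)/(1.06) + (-3.78×10⁻⁶)/(1.36)] = 3610 V.

3610 V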